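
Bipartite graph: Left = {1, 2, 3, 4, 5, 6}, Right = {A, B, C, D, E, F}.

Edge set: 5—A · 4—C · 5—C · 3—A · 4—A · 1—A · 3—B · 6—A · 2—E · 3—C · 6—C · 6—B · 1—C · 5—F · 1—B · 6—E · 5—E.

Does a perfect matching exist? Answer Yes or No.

The set {1, 2, 3, 4, 6} has only 4 neighbours ({A, B, C, E}), so by Hall's theorem at most 5 of the 6 left vertices can be matched.
Hence no matching covers every left vertex.

No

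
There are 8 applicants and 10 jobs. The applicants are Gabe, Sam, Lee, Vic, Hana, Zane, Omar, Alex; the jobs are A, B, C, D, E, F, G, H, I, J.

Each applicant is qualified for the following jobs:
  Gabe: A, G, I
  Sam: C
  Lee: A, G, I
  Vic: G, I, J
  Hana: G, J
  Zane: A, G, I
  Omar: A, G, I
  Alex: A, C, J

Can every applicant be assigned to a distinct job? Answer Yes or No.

No

The set {Gabe, Sam, Lee, Vic, Hana, Zane, Omar, Alex} has only 5 neighbours ({A, C, G, I, J}), so by Hall's theorem at most 5 of the 8 applicants can be matched.
Hence no matching covers every applicant.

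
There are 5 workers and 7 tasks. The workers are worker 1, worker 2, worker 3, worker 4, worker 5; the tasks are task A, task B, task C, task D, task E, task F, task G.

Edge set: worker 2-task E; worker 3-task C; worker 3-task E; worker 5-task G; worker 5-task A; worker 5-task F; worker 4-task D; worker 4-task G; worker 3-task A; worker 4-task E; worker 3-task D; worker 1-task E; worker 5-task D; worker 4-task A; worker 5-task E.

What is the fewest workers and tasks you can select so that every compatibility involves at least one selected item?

4

The 4 edges worker 1–task E, worker 3–task D, worker 4–task G, worker 5–task A form a matching, so any vertex cover needs at least 4 vertices (one per matched edge).
Conversely {worker 3, worker 4, worker 5, task E} meets every edge and has exactly 4 vertices, so 4 is optimal.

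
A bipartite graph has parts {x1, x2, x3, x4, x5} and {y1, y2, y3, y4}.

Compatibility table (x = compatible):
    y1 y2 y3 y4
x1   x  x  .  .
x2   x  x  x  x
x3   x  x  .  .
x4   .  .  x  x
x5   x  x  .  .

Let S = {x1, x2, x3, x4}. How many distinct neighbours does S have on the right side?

The union of neighbours of {x1, x2, x3, x4} is {y1, y2, y3, y4}, which has 4 elements.
Since |N(S)| = 4 ≥ |S| = 4, Hall's condition holds for this subset.

4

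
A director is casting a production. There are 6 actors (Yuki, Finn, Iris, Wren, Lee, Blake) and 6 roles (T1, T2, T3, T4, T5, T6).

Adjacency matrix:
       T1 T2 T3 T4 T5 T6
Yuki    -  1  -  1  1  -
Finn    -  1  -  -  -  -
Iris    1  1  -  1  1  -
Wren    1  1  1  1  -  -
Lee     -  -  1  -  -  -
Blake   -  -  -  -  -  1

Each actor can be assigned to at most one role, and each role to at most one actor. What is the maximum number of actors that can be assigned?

6

One maximum matching: Yuki→T5, Finn→T2, Iris→T1, Wren→T4, Lee→T3, Blake→T6.
All 6 actors are matched, so no larger matching exists.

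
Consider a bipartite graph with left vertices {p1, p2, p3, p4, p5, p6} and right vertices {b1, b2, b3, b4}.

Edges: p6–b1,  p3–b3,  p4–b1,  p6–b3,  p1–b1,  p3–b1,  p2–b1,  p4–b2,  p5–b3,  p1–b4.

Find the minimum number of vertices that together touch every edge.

{p1, p4, b1, b3} is a vertex cover of size 4: every edge has an endpoint in this set.
No smaller cover exists because p1–b4, p2–b1, p3–b3, p4–b2 is a matching of size 4, and a cover must include an endpoint of each of these disjoint edges (König's theorem).

4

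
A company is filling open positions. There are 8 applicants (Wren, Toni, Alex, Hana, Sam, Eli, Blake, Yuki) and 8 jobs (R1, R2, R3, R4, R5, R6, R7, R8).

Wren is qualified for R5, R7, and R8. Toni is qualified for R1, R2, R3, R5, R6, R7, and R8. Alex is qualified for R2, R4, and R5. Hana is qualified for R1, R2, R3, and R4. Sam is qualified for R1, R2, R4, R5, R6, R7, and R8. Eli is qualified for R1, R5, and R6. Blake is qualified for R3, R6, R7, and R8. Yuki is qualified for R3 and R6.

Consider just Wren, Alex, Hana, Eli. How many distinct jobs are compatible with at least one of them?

The union of neighbours of {Wren, Alex, Hana, Eli} is {R1, R2, R3, R4, R5, R6, R7, R8}, which has 8 elements.
Since |N(S)| = 8 ≥ |S| = 4, Hall's condition holds for this subset.

8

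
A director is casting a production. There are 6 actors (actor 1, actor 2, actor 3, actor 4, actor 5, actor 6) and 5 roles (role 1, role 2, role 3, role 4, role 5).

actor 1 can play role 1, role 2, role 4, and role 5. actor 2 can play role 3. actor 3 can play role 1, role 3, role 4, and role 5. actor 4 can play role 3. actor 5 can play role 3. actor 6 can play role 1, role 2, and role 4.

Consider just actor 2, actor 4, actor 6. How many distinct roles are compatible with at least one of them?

The union of neighbours of {actor 2, actor 4, actor 6} is {role 1, role 2, role 3, role 4}, which has 4 elements.
Since |N(S)| = 4 ≥ |S| = 3, Hall's condition holds for this subset.

4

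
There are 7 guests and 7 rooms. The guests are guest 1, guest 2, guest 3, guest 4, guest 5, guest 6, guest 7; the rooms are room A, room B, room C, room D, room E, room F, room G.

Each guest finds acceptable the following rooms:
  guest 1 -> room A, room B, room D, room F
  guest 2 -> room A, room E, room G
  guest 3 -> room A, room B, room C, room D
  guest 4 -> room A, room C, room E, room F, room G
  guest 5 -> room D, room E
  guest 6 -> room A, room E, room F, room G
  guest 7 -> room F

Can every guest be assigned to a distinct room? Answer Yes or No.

One maximum matching: guest 1–room B, guest 2–room G, guest 3–room D, guest 4–room C, guest 5–room E, guest 6–room A, guest 7–room F.
Every guest is matched, so this is a perfect matching.

Yes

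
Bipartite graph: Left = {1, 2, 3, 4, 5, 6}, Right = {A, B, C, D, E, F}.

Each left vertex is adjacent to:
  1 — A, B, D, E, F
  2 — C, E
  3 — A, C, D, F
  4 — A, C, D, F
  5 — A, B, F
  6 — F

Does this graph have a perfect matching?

Yes

One maximum matching: 1–A, 2–E, 3–D, 4–C, 5–B, 6–F.
Every left vertex is matched, so this is a perfect matching.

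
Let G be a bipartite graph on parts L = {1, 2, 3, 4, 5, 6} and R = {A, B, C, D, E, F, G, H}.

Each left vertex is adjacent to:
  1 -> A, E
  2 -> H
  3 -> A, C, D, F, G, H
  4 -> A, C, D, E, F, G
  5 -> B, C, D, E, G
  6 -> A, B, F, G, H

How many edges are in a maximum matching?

One maximum matching: 1→A, 2→H, 3→D, 4→F, 5→E, 6→G.
This saturates every left vertex, so 6 is the maximum.

6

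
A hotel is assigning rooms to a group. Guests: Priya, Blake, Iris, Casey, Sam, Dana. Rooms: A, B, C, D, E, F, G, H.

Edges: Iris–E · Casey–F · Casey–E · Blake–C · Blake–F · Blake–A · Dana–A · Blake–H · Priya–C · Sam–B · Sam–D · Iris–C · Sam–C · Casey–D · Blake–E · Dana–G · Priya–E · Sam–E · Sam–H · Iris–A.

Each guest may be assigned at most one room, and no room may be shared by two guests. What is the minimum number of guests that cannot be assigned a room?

0

A valid assignment of size 6: Priya–C, Blake–H, Iris–A, Casey–D, Sam–E, Dana–G.
All 6 guests are matched, so no larger matching exists.
That matches 6 of the 6, leaving 0 unmatched; no matching can do better.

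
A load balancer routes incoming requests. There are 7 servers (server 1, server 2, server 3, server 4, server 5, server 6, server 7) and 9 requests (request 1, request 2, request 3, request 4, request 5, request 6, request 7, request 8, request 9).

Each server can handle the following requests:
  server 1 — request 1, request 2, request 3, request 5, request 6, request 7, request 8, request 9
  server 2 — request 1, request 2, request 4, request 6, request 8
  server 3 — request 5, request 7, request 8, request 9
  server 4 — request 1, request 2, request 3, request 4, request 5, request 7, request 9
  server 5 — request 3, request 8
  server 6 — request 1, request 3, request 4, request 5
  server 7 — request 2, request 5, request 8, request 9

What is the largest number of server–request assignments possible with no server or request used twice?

One maximum matching: server 1-request 2, server 2-request 6, server 3-request 7, server 4-request 4, server 5-request 3, server 6-request 5, server 7-request 9.
This saturates every server, so 7 is the maximum.

7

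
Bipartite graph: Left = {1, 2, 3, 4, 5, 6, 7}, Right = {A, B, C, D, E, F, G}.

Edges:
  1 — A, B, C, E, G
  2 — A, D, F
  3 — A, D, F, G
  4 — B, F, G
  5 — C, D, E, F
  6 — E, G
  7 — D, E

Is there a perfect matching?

One maximum matching: 1→A, 2→D, 3→F, 4→B, 5→C, 6→G, 7→E.
Every left vertex is matched, so this is a perfect matching.

Yes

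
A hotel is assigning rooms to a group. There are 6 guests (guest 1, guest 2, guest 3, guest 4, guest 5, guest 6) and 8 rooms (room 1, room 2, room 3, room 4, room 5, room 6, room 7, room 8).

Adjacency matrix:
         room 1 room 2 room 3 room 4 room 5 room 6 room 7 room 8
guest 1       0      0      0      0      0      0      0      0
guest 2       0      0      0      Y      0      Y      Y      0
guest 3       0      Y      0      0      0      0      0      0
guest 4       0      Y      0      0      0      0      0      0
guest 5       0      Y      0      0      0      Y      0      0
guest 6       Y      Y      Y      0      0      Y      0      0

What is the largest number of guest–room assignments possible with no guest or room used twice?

4

A valid assignment of size 4: guest 2-room 7, guest 3-room 2, guest 5-room 6, guest 6-room 3.
The set {guest 1, guest 3, guest 4} has only 1 neighbour ({room 2}), so by Hall's theorem at most 4 of the 6 guests can be matched.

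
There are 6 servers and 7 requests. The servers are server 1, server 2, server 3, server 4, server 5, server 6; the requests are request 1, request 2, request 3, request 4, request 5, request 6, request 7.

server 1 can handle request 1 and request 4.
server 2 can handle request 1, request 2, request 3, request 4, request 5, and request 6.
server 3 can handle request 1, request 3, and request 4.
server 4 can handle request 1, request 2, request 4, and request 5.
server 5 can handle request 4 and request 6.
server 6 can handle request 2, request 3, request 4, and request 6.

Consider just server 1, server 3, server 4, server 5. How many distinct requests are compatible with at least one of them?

6

The union of neighbours of {server 1, server 3, server 4, server 5} is {request 1, request 2, request 3, request 4, request 5, request 6}, which has 6 elements.
Since |N(S)| = 6 ≥ |S| = 4, Hall's condition holds for this subset.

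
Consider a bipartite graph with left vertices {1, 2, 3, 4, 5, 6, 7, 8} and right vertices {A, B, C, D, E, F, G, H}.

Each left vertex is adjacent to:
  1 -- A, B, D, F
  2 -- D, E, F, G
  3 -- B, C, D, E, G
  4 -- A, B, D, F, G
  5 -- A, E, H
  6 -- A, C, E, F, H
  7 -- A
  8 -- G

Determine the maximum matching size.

8

One maximum matching: 1–F, 2–D, 3–E, 4–B, 5–H, 6–C, 7–A, 8–G.
This saturates every left vertex, so 8 is the maximum.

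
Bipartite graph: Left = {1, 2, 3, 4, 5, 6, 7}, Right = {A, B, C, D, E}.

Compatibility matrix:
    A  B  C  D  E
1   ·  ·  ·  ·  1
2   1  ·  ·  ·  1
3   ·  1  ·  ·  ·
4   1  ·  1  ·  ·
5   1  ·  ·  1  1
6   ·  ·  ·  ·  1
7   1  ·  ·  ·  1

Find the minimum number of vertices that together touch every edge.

{3, 4, 5, A, E} is a vertex cover of size 5: every edge has an endpoint in this set.
No smaller cover exists because 1–E, 2–A, 3–B, 4–C, 5–D is a matching of size 5, and a cover must include an endpoint of each of these disjoint edges (König's theorem).

5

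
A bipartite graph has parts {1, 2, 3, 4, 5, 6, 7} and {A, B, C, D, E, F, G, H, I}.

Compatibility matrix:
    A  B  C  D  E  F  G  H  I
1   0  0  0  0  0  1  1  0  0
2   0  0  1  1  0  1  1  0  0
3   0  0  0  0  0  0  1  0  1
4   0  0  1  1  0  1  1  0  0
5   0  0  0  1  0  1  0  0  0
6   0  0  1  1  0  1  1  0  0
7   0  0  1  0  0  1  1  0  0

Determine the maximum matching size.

For example, pair 1-G, 2-D, 3-I, 4-C, 5-F.
The set {1, 2, 4, 5, 6, 7} has only 4 neighbours ({C, D, F, G}), so by Hall's theorem at most 5 of the 7 left vertices can be matched.

5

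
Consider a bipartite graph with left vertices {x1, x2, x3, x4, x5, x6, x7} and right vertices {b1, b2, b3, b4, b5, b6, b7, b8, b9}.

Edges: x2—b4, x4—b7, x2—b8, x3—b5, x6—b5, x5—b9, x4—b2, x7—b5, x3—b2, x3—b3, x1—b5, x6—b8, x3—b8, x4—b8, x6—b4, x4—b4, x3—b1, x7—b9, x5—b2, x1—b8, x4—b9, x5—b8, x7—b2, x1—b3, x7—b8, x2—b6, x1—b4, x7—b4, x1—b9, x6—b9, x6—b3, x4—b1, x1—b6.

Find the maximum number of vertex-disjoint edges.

7

A valid assignment of size 7: x1-b6, x2-b4, x3-b1, x4-b7, x5-b2, x6-b8, x7-b5.
All 7 left vertices are matched, so no larger matching exists.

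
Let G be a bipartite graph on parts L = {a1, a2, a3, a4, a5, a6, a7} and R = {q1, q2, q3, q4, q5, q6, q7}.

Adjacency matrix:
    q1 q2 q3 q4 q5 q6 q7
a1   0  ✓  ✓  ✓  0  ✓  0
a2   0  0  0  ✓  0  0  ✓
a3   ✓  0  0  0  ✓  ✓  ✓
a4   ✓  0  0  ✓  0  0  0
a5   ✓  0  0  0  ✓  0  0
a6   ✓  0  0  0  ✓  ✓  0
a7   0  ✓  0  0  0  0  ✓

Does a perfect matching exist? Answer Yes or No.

Yes

For example, pair a1–q3, a2–q4, a3–q7, a4–q1, a5–q5, a6–q6, a7–q2.
All 7 left vertices are covered.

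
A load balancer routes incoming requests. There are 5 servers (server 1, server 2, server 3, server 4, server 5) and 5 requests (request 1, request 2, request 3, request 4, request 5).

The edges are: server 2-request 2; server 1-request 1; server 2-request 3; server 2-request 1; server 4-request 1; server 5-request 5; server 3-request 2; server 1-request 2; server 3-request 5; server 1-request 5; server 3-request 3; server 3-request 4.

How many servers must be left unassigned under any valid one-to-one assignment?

A valid assignment of size 5: server 1–request 2, server 2–request 3, server 3–request 4, server 4–request 1, server 5–request 5.
All 5 servers are matched, so no larger matching exists.
That matches 5 of the 5, leaving 0 unmatched; no matching can do better.

0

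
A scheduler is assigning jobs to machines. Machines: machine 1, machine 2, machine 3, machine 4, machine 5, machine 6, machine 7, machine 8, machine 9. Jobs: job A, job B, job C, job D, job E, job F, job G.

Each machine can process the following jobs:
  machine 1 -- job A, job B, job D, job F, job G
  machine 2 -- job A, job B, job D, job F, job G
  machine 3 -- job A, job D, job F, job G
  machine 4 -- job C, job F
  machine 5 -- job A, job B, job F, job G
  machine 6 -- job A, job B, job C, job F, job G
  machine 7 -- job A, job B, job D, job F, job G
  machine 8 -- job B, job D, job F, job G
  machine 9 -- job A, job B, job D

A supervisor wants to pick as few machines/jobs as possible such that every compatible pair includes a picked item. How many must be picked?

6

{job A, job B, job C, job D, job F, job G} is a vertex cover of size 6: every edge has an endpoint in this set.
No smaller cover exists because machine 1–job B, machine 2–job D, machine 3–job G, machine 4–job C, machine 5–job A, machine 6–job F is a matching of size 6, and a cover must include an endpoint of each of these disjoint edges (König's theorem).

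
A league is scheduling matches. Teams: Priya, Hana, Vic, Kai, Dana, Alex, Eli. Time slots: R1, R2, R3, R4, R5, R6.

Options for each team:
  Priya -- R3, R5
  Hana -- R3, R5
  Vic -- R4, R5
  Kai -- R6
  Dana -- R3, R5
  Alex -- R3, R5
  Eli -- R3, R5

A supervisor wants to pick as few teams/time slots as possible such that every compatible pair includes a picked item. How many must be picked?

4

{Vic, Kai, R3, R5} is a vertex cover of size 4: every edge has an endpoint in this set.
No smaller cover exists because Priya–R3, Hana–R5, Vic–R4, Kai–R6 is a matching of size 4, and a cover must include an endpoint of each of these disjoint edges (König's theorem).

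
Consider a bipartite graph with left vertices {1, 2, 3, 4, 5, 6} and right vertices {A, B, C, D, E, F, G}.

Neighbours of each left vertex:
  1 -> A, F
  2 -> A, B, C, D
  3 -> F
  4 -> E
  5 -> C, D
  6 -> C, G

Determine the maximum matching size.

One maximum matching: 1-A, 2-B, 3-F, 4-E, 5-D, 6-C.
This saturates every left vertex, so 6 is the maximum.

6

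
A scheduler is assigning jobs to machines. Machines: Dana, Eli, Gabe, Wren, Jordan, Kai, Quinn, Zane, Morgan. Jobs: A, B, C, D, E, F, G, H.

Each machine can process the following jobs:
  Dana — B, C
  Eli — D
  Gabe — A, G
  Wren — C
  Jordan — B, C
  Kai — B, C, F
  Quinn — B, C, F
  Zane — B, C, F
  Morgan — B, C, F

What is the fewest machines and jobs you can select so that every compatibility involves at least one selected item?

A maximum matching has 5 edges (e.g. Dana–B, Eli–D, Gabe–G, Wren–C, Kai–F).
By König's theorem the minimum vertex cover has the same size. One such cover is {Eli, Gabe, B, C, F}.

5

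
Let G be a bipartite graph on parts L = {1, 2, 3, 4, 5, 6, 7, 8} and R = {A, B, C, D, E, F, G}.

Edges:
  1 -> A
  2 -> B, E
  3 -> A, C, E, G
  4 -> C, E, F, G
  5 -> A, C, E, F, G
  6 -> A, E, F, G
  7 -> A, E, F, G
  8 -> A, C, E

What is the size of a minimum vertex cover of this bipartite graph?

6

{2, A, C, E, F, G} is a vertex cover of size 6: every edge has an endpoint in this set.
No smaller cover exists because 1–A, 2–B, 3–G, 4–C, 5–F, 6–E is a matching of size 6, and a cover must include an endpoint of each of these disjoint edges (König's theorem).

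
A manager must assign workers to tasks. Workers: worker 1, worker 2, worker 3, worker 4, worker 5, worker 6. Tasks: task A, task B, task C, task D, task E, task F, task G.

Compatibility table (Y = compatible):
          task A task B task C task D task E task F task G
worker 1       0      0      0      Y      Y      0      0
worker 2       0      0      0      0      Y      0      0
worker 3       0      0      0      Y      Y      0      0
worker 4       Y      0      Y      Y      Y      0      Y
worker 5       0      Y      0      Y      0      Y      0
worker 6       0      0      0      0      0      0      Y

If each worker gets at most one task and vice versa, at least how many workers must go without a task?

1

One maximum matching: worker 1-task D, worker 2-task E, worker 4-task A, worker 5-task B, worker 6-task G.
The set {worker 1, worker 2, worker 3} has only 2 neighbours ({task D, task E}), so by Hall's theorem at most 5 of the 6 workers can be matched.
That matches 5 of the 6, leaving 1 unmatched; no matching can do better.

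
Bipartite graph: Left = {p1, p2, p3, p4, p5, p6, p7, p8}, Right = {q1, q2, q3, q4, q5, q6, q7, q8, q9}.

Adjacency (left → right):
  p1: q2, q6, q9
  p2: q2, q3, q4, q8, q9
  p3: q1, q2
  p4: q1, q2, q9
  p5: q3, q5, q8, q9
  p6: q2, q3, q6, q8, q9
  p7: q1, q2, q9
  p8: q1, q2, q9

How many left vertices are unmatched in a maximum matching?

For example, pair p1–q6, p2–q4, p3–q1, p4–q9, p5–q5, p6–q8, p7–q2.
The set {p3, p4, p7, p8} has only 3 neighbours ({q1, q2, q9}), so by Hall's theorem at most 7 of the 8 left vertices can be matched.
That matches 7 of the 8, leaving 1 unmatched; no matching can do better.

1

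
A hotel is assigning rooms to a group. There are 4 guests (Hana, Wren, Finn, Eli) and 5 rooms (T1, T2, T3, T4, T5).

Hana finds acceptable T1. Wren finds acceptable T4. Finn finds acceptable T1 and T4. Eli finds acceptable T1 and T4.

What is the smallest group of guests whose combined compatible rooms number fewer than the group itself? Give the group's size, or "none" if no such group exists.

3

Take S = {Hana, Wren, Finn}. Its neighbourhood is {T1, T4}, so |N(S)| = 2 < |S| = 3.
Every subset of size less than 3 has at least as many neighbours as members, so 3 is the minimum.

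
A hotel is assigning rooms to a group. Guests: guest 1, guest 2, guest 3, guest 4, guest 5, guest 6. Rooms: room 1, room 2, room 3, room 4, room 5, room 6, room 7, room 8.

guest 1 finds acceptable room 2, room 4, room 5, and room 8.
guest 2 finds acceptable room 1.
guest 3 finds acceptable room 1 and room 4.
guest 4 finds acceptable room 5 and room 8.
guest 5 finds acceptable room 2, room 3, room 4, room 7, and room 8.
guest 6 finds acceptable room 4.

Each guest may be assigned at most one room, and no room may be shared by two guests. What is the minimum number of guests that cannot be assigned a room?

1

One maximum matching: guest 1→room 2, guest 2→room 1, guest 3→room 4, guest 4→room 5, guest 5→room 8.
The set {guest 2, guest 3, guest 6} has only 2 neighbours ({room 1, room 4}), so by Hall's theorem at most 5 of the 6 guests can be matched.
That matches 5 of the 6, leaving 1 unmatched; no matching can do better.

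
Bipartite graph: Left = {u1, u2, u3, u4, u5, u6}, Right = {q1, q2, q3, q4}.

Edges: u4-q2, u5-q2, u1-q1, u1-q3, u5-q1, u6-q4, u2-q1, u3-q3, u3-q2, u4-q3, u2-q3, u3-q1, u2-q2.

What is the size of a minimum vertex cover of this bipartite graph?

The 4 edges u1–q1, u2–q3, u3–q2, u6–q4 form a matching, so any vertex cover needs at least 4 vertices (one per matched edge).
Conversely {u6, q1, q2, q3} meets every edge and has exactly 4 vertices, so 4 is optimal.

4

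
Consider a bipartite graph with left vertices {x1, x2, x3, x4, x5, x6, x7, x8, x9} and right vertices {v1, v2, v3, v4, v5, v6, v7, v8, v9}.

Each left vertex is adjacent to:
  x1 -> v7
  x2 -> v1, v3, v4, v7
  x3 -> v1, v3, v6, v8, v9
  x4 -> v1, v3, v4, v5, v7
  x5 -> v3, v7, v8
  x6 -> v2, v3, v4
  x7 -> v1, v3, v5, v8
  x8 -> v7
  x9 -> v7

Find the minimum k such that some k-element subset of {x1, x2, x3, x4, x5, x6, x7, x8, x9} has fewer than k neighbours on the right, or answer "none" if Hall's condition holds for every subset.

2

Take S = {x1, x8}. Its neighbourhood is {v7}, so |N(S)| = 1 < |S| = 2.
No single vertex violates Hall's condition since each has at least one neighbour, so 2 is the minimum.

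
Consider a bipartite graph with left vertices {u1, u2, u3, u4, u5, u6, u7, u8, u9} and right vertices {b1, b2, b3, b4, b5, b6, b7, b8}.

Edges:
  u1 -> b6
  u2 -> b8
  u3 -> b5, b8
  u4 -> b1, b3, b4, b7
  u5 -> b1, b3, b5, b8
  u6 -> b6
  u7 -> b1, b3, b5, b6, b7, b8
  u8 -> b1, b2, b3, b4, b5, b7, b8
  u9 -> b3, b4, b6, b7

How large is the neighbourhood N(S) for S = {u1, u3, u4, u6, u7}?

The union of neighbours of {u1, u3, u4, u6, u7} is {b1, b3, b4, b5, b6, b7, b8}, which has 7 elements.
Since |N(S)| = 7 ≥ |S| = 5, Hall's condition holds for this subset.

7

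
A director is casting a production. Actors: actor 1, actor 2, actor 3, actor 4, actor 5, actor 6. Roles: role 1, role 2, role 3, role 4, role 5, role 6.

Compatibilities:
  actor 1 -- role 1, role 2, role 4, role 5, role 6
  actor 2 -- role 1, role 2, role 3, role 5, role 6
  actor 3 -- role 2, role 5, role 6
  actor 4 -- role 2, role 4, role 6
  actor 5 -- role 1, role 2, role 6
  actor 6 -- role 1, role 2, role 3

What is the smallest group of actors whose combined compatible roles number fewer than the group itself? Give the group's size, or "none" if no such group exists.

A matching saturating every actor exists, for instance actor 1→role 6, actor 2→role 1, actor 3→role 5, actor 4→role 4, actor 5→role 2, actor 6→role 3.
By Hall's marriage theorem, this means |N(S)| ≥ |S| for every subset S, so no violating subset exists.

none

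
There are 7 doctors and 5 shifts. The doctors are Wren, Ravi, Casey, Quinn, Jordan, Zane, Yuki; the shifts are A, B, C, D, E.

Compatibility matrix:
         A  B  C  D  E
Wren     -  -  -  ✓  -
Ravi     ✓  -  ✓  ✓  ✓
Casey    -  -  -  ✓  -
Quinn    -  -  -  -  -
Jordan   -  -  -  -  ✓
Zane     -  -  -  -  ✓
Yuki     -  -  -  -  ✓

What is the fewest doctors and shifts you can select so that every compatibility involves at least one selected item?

The 3 edges Wren–D, Ravi–C, Jordan–E form a matching, so any vertex cover needs at least 3 vertices (one per matched edge).
Conversely {Ravi, D, E} meets every edge and has exactly 3 vertices, so 3 is optimal.

3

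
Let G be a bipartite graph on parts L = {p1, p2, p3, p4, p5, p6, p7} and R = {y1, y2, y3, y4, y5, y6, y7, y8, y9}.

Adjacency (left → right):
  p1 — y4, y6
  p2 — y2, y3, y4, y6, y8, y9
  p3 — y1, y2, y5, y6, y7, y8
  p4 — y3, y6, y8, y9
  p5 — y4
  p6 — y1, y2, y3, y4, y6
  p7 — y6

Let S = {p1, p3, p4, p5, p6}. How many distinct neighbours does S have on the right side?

The union of neighbours of {p1, p3, p4, p5, p6} is {y1, y2, y3, y4, y5, y6, y7, y8, y9}, which has 9 elements.
Since |N(S)| = 9 ≥ |S| = 5, Hall's condition holds for this subset.

9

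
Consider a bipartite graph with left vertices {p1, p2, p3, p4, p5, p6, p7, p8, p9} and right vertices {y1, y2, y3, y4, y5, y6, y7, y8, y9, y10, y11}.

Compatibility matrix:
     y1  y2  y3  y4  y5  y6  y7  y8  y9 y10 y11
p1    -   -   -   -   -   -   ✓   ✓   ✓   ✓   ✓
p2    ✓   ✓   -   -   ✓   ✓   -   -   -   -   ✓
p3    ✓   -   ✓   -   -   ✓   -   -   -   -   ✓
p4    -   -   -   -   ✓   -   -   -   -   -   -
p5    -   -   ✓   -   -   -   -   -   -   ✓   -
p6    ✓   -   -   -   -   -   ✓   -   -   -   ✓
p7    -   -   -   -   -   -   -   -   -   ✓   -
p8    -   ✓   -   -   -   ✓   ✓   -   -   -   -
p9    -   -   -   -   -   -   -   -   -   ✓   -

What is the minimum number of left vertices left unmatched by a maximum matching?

One maximum matching: p1-y9, p2-y11, p3-y6, p4-y5, p5-y3, p6-y1, p7-y10, p8-y7.
The set {p7, p9} has only 1 neighbour ({y10}), so by Hall's theorem at most 8 of the 9 left vertices can be matched.
That matches 8 of the 9, leaving 1 unmatched; no matching can do better.

1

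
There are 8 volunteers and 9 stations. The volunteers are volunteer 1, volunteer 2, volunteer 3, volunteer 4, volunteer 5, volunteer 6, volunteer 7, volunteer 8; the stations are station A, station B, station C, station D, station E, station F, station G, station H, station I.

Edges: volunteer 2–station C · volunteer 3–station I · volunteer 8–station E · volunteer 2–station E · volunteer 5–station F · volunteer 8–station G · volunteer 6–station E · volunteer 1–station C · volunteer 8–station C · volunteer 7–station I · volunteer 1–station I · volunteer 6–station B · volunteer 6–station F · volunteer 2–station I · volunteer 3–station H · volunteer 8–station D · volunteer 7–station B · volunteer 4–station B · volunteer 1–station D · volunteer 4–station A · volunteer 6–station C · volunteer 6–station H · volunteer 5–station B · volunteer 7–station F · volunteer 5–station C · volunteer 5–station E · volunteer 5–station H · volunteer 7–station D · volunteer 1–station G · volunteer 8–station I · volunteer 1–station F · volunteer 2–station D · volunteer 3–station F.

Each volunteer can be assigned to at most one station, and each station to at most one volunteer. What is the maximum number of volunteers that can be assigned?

8

For example, pair volunteer 1–station F, volunteer 2–station E, volunteer 3–station H, volunteer 4–station A, volunteer 5–station B, volunteer 6–station C, volunteer 7–station D, volunteer 8–station I.
All 8 volunteers are matched, so no larger matching exists.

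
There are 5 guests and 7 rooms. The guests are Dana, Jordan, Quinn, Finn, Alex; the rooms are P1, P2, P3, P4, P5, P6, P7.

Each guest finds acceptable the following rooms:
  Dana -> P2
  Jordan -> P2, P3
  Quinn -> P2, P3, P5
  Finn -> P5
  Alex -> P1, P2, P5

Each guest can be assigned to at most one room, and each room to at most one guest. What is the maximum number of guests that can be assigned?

For example, pair Dana–P2, Jordan–P3, Quinn–P5, Alex–P1.
The set {Dana, Jordan, Quinn, Finn} has only 3 neighbours ({P2, P3, P5}), so by Hall's theorem at most 4 of the 5 guests can be matched.

4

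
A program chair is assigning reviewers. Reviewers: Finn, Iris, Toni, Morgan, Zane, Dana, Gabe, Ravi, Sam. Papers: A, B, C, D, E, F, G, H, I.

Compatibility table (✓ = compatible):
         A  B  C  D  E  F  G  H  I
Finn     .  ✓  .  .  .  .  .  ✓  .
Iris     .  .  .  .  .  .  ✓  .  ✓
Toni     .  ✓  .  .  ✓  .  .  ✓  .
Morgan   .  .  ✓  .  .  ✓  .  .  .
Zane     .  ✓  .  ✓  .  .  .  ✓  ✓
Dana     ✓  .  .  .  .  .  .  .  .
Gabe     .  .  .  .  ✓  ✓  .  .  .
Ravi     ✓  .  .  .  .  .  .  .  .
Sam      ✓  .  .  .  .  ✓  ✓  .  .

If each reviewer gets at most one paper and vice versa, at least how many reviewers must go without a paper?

1

For example, pair Finn-H, Iris-G, Toni-B, Morgan-C, Zane-D, Dana-A, Gabe-E, Sam-F.
The set {Dana, Ravi} has only 1 neighbour ({A}), so by Hall's theorem at most 8 of the 9 reviewers can be matched.
That matches 8 of the 9, leaving 1 unmatched; no matching can do better.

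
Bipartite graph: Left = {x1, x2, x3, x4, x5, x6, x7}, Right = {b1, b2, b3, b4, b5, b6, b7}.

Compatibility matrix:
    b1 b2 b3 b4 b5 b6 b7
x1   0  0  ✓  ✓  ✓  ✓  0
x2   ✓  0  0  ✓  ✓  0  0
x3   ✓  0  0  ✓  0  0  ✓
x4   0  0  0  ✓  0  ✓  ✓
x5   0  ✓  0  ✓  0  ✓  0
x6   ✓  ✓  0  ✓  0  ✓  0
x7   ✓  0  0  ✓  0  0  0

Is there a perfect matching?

One maximum matching: x1→b3, x2→b5, x3→b1, x4→b7, x5→b6, x6→b2, x7→b4.
Every left vertex is matched, so this is a perfect matching.

Yes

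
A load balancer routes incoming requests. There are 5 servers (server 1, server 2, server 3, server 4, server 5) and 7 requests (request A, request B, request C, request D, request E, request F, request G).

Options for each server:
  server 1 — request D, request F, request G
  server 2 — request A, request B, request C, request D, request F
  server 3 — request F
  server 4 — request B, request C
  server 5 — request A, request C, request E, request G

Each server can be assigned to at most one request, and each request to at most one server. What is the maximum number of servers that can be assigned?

One maximum matching: server 1–request D, server 2–request B, server 3–request F, server 4–request C, server 5–request G.
All 5 servers are matched, so no larger matching exists.

5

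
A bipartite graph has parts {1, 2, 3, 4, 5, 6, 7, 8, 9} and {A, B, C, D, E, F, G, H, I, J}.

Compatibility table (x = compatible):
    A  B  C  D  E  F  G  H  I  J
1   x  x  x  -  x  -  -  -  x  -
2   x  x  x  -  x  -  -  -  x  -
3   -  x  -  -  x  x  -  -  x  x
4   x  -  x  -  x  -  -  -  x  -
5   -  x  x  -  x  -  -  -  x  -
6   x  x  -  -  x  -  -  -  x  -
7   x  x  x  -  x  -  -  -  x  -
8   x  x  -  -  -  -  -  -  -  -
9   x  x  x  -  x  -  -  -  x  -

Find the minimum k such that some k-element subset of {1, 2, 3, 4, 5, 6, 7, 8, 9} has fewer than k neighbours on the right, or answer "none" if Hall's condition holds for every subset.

Take S = {1, 2, 4, 5, 6, 7}. Its neighbourhood is {A, B, C, E, I}, so |N(S)| = 5 < |S| = 6.
Every subset of size less than 6 has at least as many neighbours as members, so 6 is the minimum.

6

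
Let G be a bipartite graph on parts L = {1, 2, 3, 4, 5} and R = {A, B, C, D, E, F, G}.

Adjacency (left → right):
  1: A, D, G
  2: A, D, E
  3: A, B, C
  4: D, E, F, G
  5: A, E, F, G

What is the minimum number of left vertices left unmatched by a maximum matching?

A valid assignment of size 5: 1–G, 2–A, 3–B, 4–D, 5–E.
This saturates every left vertex, so 5 is the maximum.
That matches 5 of the 5, leaving 0 unmatched; no matching can do better.

0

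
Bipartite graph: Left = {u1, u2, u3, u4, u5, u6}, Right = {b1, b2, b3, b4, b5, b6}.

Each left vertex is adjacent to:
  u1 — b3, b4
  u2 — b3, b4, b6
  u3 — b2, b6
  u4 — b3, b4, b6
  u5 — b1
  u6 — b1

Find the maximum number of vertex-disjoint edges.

5

For example, pair u1→b4, u2→b6, u3→b2, u4→b3, u5→b1.
The set {u5, u6} has only 1 neighbour ({b1}), so by Hall's theorem at most 5 of the 6 left vertices can be matched.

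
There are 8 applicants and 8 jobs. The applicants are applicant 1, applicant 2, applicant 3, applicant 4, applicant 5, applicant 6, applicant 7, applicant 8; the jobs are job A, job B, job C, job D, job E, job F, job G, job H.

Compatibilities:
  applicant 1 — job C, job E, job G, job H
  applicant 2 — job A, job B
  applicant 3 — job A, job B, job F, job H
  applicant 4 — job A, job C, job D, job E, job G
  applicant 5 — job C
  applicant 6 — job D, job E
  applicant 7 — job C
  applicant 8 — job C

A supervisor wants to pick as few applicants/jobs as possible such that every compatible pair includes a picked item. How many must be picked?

6

{applicant 1, applicant 2, applicant 3, applicant 4, applicant 6, job C} is a vertex cover of size 6: every edge has an endpoint in this set.
No smaller cover exists because applicant 1–job H, applicant 2–job B, applicant 3–job A, applicant 4–job G, applicant 5–job C, applicant 6–job D is a matching of size 6, and a cover must include an endpoint of each of these disjoint edges (König's theorem).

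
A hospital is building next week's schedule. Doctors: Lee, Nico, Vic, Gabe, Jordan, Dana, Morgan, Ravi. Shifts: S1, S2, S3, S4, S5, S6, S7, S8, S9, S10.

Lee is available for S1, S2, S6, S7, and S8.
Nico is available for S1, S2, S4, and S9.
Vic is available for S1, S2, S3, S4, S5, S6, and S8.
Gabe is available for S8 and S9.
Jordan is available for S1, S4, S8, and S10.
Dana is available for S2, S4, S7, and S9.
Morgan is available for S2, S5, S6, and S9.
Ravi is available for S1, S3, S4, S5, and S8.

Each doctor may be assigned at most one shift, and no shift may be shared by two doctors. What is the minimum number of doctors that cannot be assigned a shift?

0

A valid assignment of size 8: Lee-S7, Nico-S9, Vic-S2, Gabe-S8, Jordan-S10, Dana-S4, Morgan-S6, Ravi-S3.
This saturates every doctor, so 8 is the maximum.
That matches 8 of the 8, leaving 0 unmatched; no matching can do better.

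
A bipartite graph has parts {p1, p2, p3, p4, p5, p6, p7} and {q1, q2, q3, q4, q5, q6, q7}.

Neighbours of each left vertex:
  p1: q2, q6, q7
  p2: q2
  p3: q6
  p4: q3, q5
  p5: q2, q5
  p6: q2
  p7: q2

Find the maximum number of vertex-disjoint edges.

5

A valid assignment of size 5: p1-q7, p2-q2, p3-q6, p4-q3, p5-q5.
The set {p2, p6, p7} has only 1 neighbour ({q2}), so by Hall's theorem at most 5 of the 7 left vertices can be matched.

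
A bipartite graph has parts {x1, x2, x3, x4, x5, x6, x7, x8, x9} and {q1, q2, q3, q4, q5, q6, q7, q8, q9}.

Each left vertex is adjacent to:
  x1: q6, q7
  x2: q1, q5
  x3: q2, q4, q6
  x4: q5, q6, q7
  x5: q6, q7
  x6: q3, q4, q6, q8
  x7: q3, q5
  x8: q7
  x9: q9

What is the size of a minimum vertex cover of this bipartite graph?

{x2, x3, x4, x6, x7, x9, q6, q7} is a vertex cover of size 8: every edge has an endpoint in this set.
No smaller cover exists because x1–q6, x2–q1, x3–q2, x4–q5, x5–q7, x6–q4, x7–q3, x9–q9 is a matching of size 8, and a cover must include an endpoint of each of these disjoint edges (König's theorem).

8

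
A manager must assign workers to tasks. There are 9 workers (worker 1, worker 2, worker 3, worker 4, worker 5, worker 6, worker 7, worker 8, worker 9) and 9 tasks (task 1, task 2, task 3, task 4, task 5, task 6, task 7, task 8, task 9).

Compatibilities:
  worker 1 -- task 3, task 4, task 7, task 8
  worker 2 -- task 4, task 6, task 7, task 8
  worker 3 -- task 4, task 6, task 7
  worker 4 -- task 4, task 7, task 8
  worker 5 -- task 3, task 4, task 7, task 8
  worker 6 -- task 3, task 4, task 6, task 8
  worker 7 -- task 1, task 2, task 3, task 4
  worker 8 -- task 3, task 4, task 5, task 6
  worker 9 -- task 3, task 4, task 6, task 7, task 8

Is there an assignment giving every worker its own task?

The set {worker 1, worker 2, worker 3, worker 4, worker 5, worker 6, worker 9} has only 5 neighbours ({task 3, task 4, task 6, task 7, task 8}), so by Hall's theorem at most 7 of the 9 workers can be matched.
Hence no matching covers every worker.

No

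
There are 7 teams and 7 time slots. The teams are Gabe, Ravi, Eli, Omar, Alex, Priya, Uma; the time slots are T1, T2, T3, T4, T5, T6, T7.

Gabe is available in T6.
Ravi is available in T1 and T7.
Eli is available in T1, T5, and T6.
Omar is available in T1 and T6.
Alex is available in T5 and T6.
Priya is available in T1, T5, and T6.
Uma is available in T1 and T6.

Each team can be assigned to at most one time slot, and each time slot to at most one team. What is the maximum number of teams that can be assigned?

One maximum matching: Gabe→T6, Ravi→T7, Eli→T5, Omar→T1.
The set {Gabe, Eli, Omar, Alex, Priya, Uma} has only 3 neighbours ({T1, T5, T6}), so by Hall's theorem at most 4 of the 7 teams can be matched.

4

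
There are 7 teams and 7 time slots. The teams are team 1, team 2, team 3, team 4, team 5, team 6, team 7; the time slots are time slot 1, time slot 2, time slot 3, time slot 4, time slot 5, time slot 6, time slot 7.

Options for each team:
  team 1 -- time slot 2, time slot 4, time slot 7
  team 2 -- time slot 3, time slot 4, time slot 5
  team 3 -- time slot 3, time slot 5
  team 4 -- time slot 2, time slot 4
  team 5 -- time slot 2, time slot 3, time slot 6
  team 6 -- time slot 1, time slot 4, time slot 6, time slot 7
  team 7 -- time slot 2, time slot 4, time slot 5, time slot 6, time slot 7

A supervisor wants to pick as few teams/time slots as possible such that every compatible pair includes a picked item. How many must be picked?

7

{team 1, team 2, team 3, team 4, team 5, team 6, team 7} is a vertex cover of size 7: every edge has an endpoint in this set.
No smaller cover exists because team 1–time slot 7, team 2–time slot 4, team 3–time slot 3, team 4–time slot 2, team 5–time slot 6, team 6–time slot 1, team 7–time slot 5 is a matching of size 7, and a cover must include an endpoint of each of these disjoint edges (König's theorem).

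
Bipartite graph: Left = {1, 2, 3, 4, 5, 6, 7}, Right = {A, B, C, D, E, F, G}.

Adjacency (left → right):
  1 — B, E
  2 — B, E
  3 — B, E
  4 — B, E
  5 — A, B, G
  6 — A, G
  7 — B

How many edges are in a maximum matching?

One maximum matching: 1–E, 2–B, 5–A, 6–G.
The set {1, 2, 3, 4, 7} has only 2 neighbours ({B, E}), so by Hall's theorem at most 4 of the 7 left vertices can be matched.

4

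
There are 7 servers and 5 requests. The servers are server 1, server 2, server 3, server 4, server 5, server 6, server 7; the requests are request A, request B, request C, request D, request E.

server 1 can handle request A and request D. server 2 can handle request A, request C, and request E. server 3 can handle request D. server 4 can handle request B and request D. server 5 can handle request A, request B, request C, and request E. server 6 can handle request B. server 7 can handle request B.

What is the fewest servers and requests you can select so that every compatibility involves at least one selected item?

{server 1, server 2, server 5, request B, request D} is a vertex cover of size 5: every edge has an endpoint in this set.
No smaller cover exists because server 1–request A, server 2–request C, server 3–request D, server 4–request B, server 5–request E is a matching of size 5, and a cover must include an endpoint of each of these disjoint edges (König's theorem).

5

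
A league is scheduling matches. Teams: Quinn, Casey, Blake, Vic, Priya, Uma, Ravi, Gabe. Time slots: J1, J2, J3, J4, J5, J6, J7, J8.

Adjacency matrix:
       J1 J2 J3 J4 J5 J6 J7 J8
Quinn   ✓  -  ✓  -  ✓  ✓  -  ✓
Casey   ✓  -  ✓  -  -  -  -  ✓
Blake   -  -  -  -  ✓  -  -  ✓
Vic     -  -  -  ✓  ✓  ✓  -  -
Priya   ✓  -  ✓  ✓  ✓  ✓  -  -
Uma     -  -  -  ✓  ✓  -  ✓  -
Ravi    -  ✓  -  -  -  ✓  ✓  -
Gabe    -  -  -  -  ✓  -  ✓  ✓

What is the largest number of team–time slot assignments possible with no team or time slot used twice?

One maximum matching: Quinn-J6, Casey-J3, Blake-J8, Vic-J4, Priya-J1, Uma-J5, Ravi-J2, Gabe-J7.
All 8 teams are matched, so no larger matching exists.

8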